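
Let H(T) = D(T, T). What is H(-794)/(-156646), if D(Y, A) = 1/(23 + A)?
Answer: 1/120774066 ≈ 8.2799e-9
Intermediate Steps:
H(T) = 1/(23 + T)
H(-794)/(-156646) = 1/((23 - 794)*(-156646)) = -1/156646/(-771) = -1/771*(-1/156646) = 1/120774066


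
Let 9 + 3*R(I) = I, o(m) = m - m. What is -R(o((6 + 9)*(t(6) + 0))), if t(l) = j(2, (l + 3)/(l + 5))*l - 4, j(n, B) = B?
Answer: 3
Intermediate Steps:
t(l) = -4 + l*(3 + l)/(5 + l) (t(l) = ((l + 3)/(l + 5))*l - 4 = ((3 + l)/(5 + l))*l - 4 = l*(3 + l)/(5 + l) - 4 = -4 + l*(3 + l)/(5 + l))
o(m) = 0
R(I) = -3 + I/3
-R(o((6 + 9)*(t(6) + 0))) = -(-3 + (⅓)*0) = -(-3 + 0) = -1*(-3) = 3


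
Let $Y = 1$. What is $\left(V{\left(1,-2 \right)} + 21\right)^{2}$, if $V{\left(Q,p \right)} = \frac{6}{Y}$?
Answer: $729$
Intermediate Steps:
$V{\left(Q,p \right)} = 6$ ($V{\left(Q,p \right)} = \frac{6}{1} = 6 \cdot 1 = 6$)
$\left(V{\left(1,-2 \right)} + 21\right)^{2} = \left(6 + 21\right)^{2} = 27^{2} = 729$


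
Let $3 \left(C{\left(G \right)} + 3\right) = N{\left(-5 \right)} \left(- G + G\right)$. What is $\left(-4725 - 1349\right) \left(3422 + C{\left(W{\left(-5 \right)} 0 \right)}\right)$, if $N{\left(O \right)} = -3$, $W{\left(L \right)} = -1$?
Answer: $-20767006$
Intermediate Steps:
$C{\left(G \right)} = -3$ ($C{\left(G \right)} = -3 + \frac{\left(-3\right) \left(- G + G\right)}{3} = -3 + \frac{\left(-3\right) 0}{3} = -3 + \frac{1}{3} \cdot 0 = -3 + 0 = -3$)
$\left(-4725 - 1349\right) \left(3422 + C{\left(W{\left(-5 \right)} 0 \right)}\right) = \left(-4725 - 1349\right) \left(3422 - 3\right) = \left(-6074\right) 3419 = -20767006$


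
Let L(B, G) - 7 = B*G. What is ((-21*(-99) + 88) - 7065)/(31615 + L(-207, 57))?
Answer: -4898/19823 ≈ -0.24709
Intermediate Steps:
L(B, G) = 7 + B*G
((-21*(-99) + 88) - 7065)/(31615 + L(-207, 57)) = ((-21*(-99) + 88) - 7065)/(31615 + (7 - 207*57)) = ((2079 + 88) - 7065)/(31615 + (7 - 11799)) = (2167 - 7065)/(31615 - 11792) = -4898/19823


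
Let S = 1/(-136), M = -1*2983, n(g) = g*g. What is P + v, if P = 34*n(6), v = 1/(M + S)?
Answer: 496563200/405689 ≈ 1224.0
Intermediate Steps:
n(g) = g²
M = -2983
S = -1/136 ≈ -0.0073529
v = -136/405689 (v = 1/(-2983 - 1/136) = 1/(-405689/136) = -136/405689 ≈ -0.00033523)
P = 1224 (P = 34*6² = 34*36 = 1224)
P + v = 1224 - 136/405689 = 496563200/405689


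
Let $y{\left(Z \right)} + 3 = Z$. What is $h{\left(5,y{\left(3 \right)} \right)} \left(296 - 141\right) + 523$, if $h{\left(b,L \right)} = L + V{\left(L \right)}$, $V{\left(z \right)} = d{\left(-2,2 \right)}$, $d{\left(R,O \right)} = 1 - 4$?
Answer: $58$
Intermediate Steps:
$y{\left(Z \right)} = -3 + Z$
$d{\left(R,O \right)} = -3$
$V{\left(z \right)} = -3$
$h{\left(b,L \right)} = -3 + L$ ($h{\left(b,L \right)} = L - 3 = -3 + L$)
$h{\left(5,y{\left(3 \right)} \right)} \left(296 - 141\right) + 523 = \left(-3 + \left(-3 + 3\right)\right) \left(296 - 141\right) + 523 = \left(-3 + 0\right) 155 + 523 = \left(-3\right) 155 + 523 = -465 + 523 = 58$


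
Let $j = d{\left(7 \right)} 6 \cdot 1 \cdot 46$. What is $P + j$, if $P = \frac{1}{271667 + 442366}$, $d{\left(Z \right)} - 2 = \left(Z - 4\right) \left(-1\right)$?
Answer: $- \frac{197073107}{714033} \approx -276.0$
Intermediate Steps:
$d{\left(Z \right)} = 6 - Z$ ($d{\left(Z \right)} = 2 + \left(Z - 4\right) \left(-1\right) = 2 + \left(-4 + Z\right) \left(-1\right) = 2 - \left(-4 + Z\right) = 6 - Z$)
$j = -276$ ($j = \left(6 - 7\right) 6 \cdot 1 \cdot 46 = \left(6 - 7\right) 6 \cdot 46 = \left(-1\right) 6 \cdot 46 = \left(-6\right) 46 = -276$)
$P = \frac{1}{714033} \approx 1.4005 \cdot 10^{-6}$
$P + j = \frac{1}{714033} - 276 = - \frac{197073107}{714033}$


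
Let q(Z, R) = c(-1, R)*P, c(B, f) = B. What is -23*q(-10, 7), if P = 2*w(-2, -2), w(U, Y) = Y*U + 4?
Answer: 368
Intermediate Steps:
w(U, Y) = 4 + U*Y (w(U, Y) = U*Y + 4 = 4 + U*Y)
P = 16 (P = 2*(4 - 2*(-2)) = 2*(4 + 4) = 2*8 = 16)
q(Z, R) = -16 (q(Z, R) = -1*16 = -16)
-23*q(-10, 7) = -23*(-16) = 368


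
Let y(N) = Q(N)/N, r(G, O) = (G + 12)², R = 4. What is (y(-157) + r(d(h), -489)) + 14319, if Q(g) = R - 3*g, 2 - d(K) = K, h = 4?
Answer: 2263308/157 ≈ 14416.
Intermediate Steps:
d(K) = 2 - K
r(G, O) = (12 + G)²
Q(g) = 4 - 3*g
y(N) = (4 - 3*N)/N
(y(-157) + r(d(h), -489)) + 14319 = ((-3 + 4/(-157)) + (12 + (2 - 1*4))²) + 14319 = ((-3 + 4*(-1/157)) + (12 + (2 - 4))²) + 14319 = ((-3 - 4/157) + (12 - 2)²) + 14319 = (-475/157 + 10²) + 14319 = (-475/157 + 100) + 14319 = 15225/157 + 14319 = 2263308/157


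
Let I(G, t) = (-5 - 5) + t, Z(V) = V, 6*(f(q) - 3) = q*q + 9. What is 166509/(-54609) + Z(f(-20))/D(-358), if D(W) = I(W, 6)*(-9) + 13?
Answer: -1220743/764526 ≈ -1.5967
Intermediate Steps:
f(q) = 9/2 + q²/6 (f(q) = 3 + (q*q + 9)/6 = 3 + (q² + 9)/6 = 3 + (9 + q²)/6 = 3 + (3/2 + q²/6) = 9/2 + q²/6)
I(G, t) = -10 + t
D(W) = 49 (D(W) = (-10 + 6)*(-9) + 13 = -4*(-9) + 13 = 36 + 13 = 49)
166509/(-54609) + Z(f(-20))/D(-358) = 166509/(-54609) + (9/2 + (⅙)*(-20)²)/49 = 166509*(-1/54609) + (9/2 + (⅙)*400)*(1/49) = -55503/18203 + (9/2 + 200/3)*(1/49) = -55503/18203 + (427/6)*(1/49) = -55503/18203 + 61/42 = -1220743/764526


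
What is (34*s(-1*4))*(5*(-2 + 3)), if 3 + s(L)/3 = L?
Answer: -3570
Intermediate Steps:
s(L) = -9 + 3*L
(34*s(-1*4))*(5*(-2 + 3)) = (34*(-9 + 3*(-1*4)))*(5*(-2 + 3)) = (34*(-9 + 3*(-4)))*(5*1) = (34*(-9 - 12))*5 = (34*(-21))*5 = -714*5 = -3570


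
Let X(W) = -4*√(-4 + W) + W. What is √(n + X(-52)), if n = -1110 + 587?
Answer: √(-575 - 8*I*√14) ≈ 0.62394 - 23.987*I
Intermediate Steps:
n = -523
X(W) = W - 4*√(-4 + W)
√(n + X(-52)) = √(-523 + (-52 - 4*√(-4 - 52))) = √(-523 + (-52 - 8*I*√14)) = √(-575 - 8*I*√14)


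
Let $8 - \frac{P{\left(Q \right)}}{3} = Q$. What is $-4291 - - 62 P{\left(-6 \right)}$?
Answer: $-1687$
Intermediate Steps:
$P{\left(Q \right)} = 24 - 3 Q$
$-4291 - - 62 P{\left(-6 \right)} = -4291 - - 62 \left(24 - -18\right) = -4291 - - 62 \left(24 + 18\right) = -4291 - \left(-62\right) 42 = -4291 - -2604 = -4291 + 2604 = -1687$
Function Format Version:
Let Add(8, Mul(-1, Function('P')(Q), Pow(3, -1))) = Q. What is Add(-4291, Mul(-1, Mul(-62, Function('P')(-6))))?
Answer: -1687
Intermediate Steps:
Function('P')(Q) = Add(24, Mul(-3, Q))
Add(-4291, Mul(-1, Mul(-62, Function('P')(-6)))) = Add(-4291, Mul(-1, Mul(-62, Add(24, Mul(-3, -6))))) = Add(-4291, Mul(-1, Mul(-62, Add(24, 18)))) = Add(-4291, Mul(-1, Mul(-62, 42))) = Add(-4291, Mul(-1, -2604)) = Add(-4291, 2604) = -1687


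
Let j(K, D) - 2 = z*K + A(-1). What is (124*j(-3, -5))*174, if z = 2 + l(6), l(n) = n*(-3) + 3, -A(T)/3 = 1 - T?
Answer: 755160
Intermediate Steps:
A(T) = -3 + 3*T (A(T) = -3*(1 - T) = -3 + 3*T)
l(n) = 3 - 3*n (l(n) = -3*n + 3 = 3 - 3*n)
z = -13 (z = 2 + (3 - 3*6) = 2 + (3 - 18) = 2 - 15 = -13)
j(K, D) = -4 - 13*K (j(K, D) = 2 + (-13*K + (-3 + 3*(-1))) = 2 + (-13*K + (-3 - 3)) = 2 + (-13*K - 6) = 2 + (-6 - 13*K) = -4 - 13*K)
(124*j(-3, -5))*174 = (124*(-4 - 13*(-3)))*174 = (124*(-4 + 39))*174 = (124*35)*174 = 4340*174 = 755160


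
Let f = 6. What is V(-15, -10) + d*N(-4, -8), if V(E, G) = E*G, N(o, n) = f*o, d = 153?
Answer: -3522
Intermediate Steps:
N(o, n) = 6*o
V(-15, -10) + d*N(-4, -8) = -15*(-10) + 153*(6*(-4)) = 150 + 153*(-24) = 150 - 3672 = -3522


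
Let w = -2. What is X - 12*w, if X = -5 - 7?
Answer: 12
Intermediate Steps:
X = -12
X - 12*w = -12 - 12*(-2) = -12 + 24 = 12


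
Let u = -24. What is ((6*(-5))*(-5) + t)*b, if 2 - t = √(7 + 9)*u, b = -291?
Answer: -72168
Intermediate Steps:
t = 98 (t = 2 - √(7 + 9)*(-24) = 2 - √16*(-24) = 2 - 4*(-24) = 2 - 1*(-96) = 2 + 96 = 98)
((6*(-5))*(-5) + t)*b = ((6*(-5))*(-5) + 98)*(-291) = (-30*(-5) + 98)*(-291) = (150 + 98)*(-291) = 248*(-291) = -72168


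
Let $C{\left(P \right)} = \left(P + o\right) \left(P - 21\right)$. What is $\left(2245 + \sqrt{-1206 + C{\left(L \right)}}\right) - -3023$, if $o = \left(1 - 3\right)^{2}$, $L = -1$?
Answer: $5268 + 2 i \sqrt{318} \approx 5268.0 + 35.665 i$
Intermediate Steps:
$o = 4$ ($o = \left(-2\right)^{2} = 4$)
$C{\left(P \right)} = \left(-21 + P\right) \left(4 + P\right)$ ($C{\left(P \right)} = \left(P + 4\right) \left(P - 21\right) = \left(4 + P\right) \left(-21 + P\right) = \left(-21 + P\right) \left(4 + P\right)$)
$\left(2245 + \sqrt{-1206 + C{\left(L \right)}}\right) - -3023 = \left(2245 + \sqrt{-1206 - \left(67 - 1\right)}\right) - -3023 = \left(2245 + \sqrt{-1206 + \left(-84 + 1 + 17\right)}\right) + 3023 = \left(2245 + \sqrt{-1206 - 66}\right) + 3023 = \left(2245 + \sqrt{-1272}\right) + 3023 = \left(2245 + 2 i \sqrt{318}\right) + 3023 = 5268 + 2 i \sqrt{318}$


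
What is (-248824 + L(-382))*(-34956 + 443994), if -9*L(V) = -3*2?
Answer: -101778198620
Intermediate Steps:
L(V) = 2/3 (L(V) = -(-1)*2/3 = -1/9*(-6) = 2/3)
(-248824 + L(-382))*(-34956 + 443994) = (-248824 + 2/3)*(-34956 + 443994) = -746470/3*409038 = -101778198620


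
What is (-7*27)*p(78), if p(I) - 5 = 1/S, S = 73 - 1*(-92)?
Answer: -52038/55 ≈ -946.15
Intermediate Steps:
S = 165 (S = 73 + 92 = 165)
p(I) = 826/165 (p(I) = 5 + 1/165 = 826/165)
(-7*27)*p(78) = -7*27*(826/165) = -189*826/165 = -52038/55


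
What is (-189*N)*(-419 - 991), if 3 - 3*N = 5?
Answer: -177660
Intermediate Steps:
N = -2/3 (N = 1 - 1/3*5 = 1 - 5/3 = -2/3 ≈ -0.66667)
(-189*N)*(-419 - 991) = (-189*(-2/3))*(-419 - 991) = 126*(-1410) = -177660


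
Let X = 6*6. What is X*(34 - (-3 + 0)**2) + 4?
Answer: 904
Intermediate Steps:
X = 36
X*(34 - (-3 + 0)**2) + 4 = 36*(34 - (-3 + 0)**2) + 4 = 36*(34 - 1*(-3)**2) + 4 = 36*(34 - 1*9) + 4 = 36*(34 - 9) + 4 = 36*25 + 4 = 900 + 4 = 904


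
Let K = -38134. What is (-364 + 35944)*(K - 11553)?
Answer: -1767863460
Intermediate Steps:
(-364 + 35944)*(K - 11553) = (-364 + 35944)*(-38134 - 11553) = 35580*(-49687) = -1767863460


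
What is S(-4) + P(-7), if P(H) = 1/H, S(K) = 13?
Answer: 90/7 ≈ 12.857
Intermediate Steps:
S(-4) + P(-7) = 13 + 1/(-7) = 13 - 1/7 = 90/7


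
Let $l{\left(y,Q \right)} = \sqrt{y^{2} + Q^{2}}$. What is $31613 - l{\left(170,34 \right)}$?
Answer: $31613 - 34 \sqrt{26} \approx 31440.0$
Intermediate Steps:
$l{\left(y,Q \right)} = \sqrt{Q^{2} + y^{2}}$
$31613 - l{\left(170,34 \right)} = 31613 - \sqrt{34^{2} + 170^{2}} = 31613 - \sqrt{1156 + 28900} = 31613 - \sqrt{30056} = 31613 - 34 \sqrt{26}$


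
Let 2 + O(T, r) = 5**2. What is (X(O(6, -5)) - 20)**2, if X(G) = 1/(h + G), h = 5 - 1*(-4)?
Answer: 408321/1024 ≈ 398.75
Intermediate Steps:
h = 9 (h = 5 + 4 = 9)
O(T, r) = 23 (O(T, r) = -2 + 5**2 = -2 + 25 = 23)
X(G) = 1/(9 + G)
(X(O(6, -5)) - 20)**2 = (1/(9 + 23) - 20)**2 = (1/32 - 20)**2 = (-639/32)**2 = 408321/1024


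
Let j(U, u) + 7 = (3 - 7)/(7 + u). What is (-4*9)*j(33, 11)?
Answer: 260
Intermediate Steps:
j(U, u) = -7 - 4/(7 + u) (j(U, u) = -7 + (3 - 7)/(7 + u) = -7 - 4/(7 + u))
(-4*9)*j(33, 11) = (-4*9)*((-53 - 7*11)/(7 + 11)) = -36*(-53 - 77)/18 = -2*(-130) = -36*(-65/9) = 260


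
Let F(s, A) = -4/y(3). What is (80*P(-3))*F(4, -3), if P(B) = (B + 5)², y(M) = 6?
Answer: -640/3 ≈ -213.33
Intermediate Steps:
P(B) = (5 + B)²
F(s, A) = -⅔ (F(s, A) = -4/6 = -4*⅙ = -⅔)
(80*P(-3))*F(4, -3) = (80*(5 - 3)²)*(-⅔) = (80*2²)*(-⅔) = (80*4)*(-⅔) = 320*(-⅔) = -640/3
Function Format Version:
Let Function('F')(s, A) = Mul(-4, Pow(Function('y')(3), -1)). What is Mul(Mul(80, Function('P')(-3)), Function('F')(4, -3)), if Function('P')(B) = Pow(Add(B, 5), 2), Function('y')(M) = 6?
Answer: Rational(-640, 3) ≈ -213.33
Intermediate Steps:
Function('P')(B) = Pow(Add(5, B), 2)
Function('F')(s, A) = Rational(-2, 3) (Function('F')(s, A) = Mul(-4, Pow(6, -1)) = Mul(-4, Rational(1, 6)) = Rational(-2, 3))
Mul(Mul(80, Function('P')(-3)), Function('F')(4, -3)) = Mul(Mul(80, Pow(Add(5, -3), 2)), Rational(-2, 3)) = Mul(Mul(80, Pow(2, 2)), Rational(-2, 3)) = Mul(Mul(80, 4), Rational(-2, 3)) = Mul(320, Rational(-2, 3)) = Rational(-640, 3)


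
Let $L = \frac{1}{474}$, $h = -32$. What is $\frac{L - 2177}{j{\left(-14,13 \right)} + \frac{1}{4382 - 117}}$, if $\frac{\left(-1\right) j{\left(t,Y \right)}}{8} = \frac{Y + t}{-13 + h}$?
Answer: $\frac{2640624423}{215354} \approx 12262.0$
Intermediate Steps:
$j{\left(t,Y \right)} = \frac{8 Y}{45} + \frac{8 t}{45}$ ($j{\left(t,Y \right)} = - 8 \frac{Y + t}{-13 - 32} = - 8 \frac{Y + t}{-45} = - 8 \left(Y + t\right) \left(- \frac{1}{45}\right) = - 8 \left(- \frac{Y}{45} - \frac{t}{45}\right) = \frac{8 Y}{45} + \frac{8 t}{45}$)
$L = \frac{1}{474} \approx 0.0021097$
$\frac{L - 2177}{j{\left(-14,13 \right)} + \frac{1}{4382 - 117}} = \frac{\frac{1}{474} - 2177}{\left(\frac{8}{45} \cdot 13 + \frac{8}{45} \left(-14\right)\right) + \frac{1}{4382 - 117}} = - \frac{1031897}{474 \left(\left(\frac{104}{45} - \frac{112}{45}\right) + \frac{1}{4265}\right)} = - \frac{1031897}{474 \left(- \frac{8}{45} + \frac{1}{4265}\right)} = - \frac{1031897}{474 \left(- \frac{1363}{7677}\right)} = \left(- \frac{1031897}{474}\right) \left(- \frac{7677}{1363}\right) = \frac{2640624423}{215354}$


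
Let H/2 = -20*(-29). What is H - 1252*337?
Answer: -420764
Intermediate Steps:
H = 1160 (H = 2*(-20*(-29)) = 2*580 = 1160)
H - 1252*337 = 1160 - 1252*337 = 1160 - 421924 = -420764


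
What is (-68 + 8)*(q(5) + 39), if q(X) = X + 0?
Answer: -2640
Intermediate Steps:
q(X) = X
(-68 + 8)*(q(5) + 39) = (-68 + 8)*(5 + 39) = -60*44 = -2640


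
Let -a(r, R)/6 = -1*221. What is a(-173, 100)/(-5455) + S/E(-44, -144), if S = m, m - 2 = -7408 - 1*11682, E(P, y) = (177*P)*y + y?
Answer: -99437873/382302765 ≈ -0.26010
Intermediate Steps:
E(P, y) = y + 177*P*y (E(P, y) = 177*P*y + y = y + 177*P*y)
a(r, R) = 1326 (a(r, R) = -(-6)*221 = -6*(-221) = 1326)
m = -19088 (m = 2 + (-7408 - 1*11682) = 2 + (-7408 - 11682) = 2 - 19090 = -19088)
S = -19088
a(-173, 100)/(-5455) + S/E(-44, -144) = 1326/(-5455) - 19088*(-1/(144*(1 + 177*(-44)))) = 1326*(-1/5455) - 19088*(-1/(144*(1 - 7788))) = -1326/5455 - 19088/((-144*(-7787))) = -1326/5455 - 19088/1121328 = -1326/5455 - 19088*1/1121328 = -1326/5455 - 1193/70083 = -99437873/382302765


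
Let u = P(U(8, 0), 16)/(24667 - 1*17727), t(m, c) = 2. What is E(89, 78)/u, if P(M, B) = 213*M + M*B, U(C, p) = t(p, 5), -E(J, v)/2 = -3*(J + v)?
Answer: 3476940/229 ≈ 15183.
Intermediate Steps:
E(J, v) = 6*J + 6*v (E(J, v) = -(-6)*(J + v) = -2*(-3*J - 3*v) = 6*J + 6*v)
U(C, p) = 2
P(M, B) = 213*M + B*M
u = 229/3470 (u = (2*(213 + 16))/(24667 - 1*17727) = (2*229)/(24667 - 17727) = 458/6940 = 458*(1/6940) = 229/3470 ≈ 0.065994)
E(89, 78)/u = (6*89 + 6*78)/(229/3470) = (534 + 468)*(3470/229) = 1002*(3470/229) = 3476940/229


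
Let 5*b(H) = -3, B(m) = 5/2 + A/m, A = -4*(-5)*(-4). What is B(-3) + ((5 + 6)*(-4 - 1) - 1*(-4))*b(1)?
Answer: 1793/30 ≈ 59.767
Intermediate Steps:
A = -80 (A = 20*(-4) = -80)
B(m) = 5/2 - 80/m
b(H) = -⅗ (b(H) = (⅕)*(-3) = -⅗)
B(-3) + ((5 + 6)*(-4 - 1) - 1*(-4))*b(1) = (5/2 - 80/(-3)) + ((5 + 6)*(-4 - 1) - 1*(-4))*(-⅗) = (5/2 - 80*(-⅓)) + (11*(-5) + 4)*(-⅗) = (5/2 + 80/3) + (-55 + 4)*(-⅗) = 175/6 - 51*(-⅗) = 175/6 + 153/5 = 1793/30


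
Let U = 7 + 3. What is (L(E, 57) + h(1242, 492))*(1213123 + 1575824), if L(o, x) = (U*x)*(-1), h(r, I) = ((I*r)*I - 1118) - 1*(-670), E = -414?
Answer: 838475914779090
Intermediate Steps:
U = 10
h(r, I) = -448 + r*I**2 (h(r, I) = (r*I**2 - 1118) + 670 = (-1118 + r*I**2) + 670 = -448 + r*I**2)
L(o, x) = -10*x (L(o, x) = (10*x)*(-1) = -10*x)
(L(E, 57) + h(1242, 492))*(1213123 + 1575824) = (-10*57 + (-448 + 1242*492**2))*(1213123 + 1575824) = (-570 + (-448 + 1242*242064))*2788947 = (-570 + (-448 + 300643488))*2788947 = (-570 + 300643040)*2788947 = 300642470*2788947 = 838475914779090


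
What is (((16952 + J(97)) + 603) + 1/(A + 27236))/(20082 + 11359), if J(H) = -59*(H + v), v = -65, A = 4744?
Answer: 501030661/1005483180 ≈ 0.49830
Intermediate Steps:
J(H) = 3835 - 59*H (J(H) = -59*(H - 65) = -59*(-65 + H) = 3835 - 59*H)
(((16952 + J(97)) + 603) + 1/(A + 27236))/(20082 + 11359) = (((16952 + (3835 - 59*97)) + 603) + 1/(4744 + 27236))/(20082 + 11359) = (((16952 + (3835 - 5723)) + 603) + 1/31980)/31441 = (((16952 - 1888) + 603) + 1/31980)*(1/31441) = ((15064 + 603) + 1/31980)*(1/31441) = (15667 + 1/31980)*(1/31441) = (501030661/31980)*(1/31441) = 501030661/1005483180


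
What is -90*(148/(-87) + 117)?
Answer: -300930/29 ≈ -10377.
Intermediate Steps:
-90*(148/(-87) + 117) = -90*(148*(-1/87) + 117) = -90*(-148/87 + 117) = -90*10031/87 = -300930/29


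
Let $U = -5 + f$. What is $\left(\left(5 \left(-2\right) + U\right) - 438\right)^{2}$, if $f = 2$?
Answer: $203401$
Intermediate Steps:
$U = -3$ ($U = -5 + 2 = -3$)
$\left(\left(5 \left(-2\right) + U\right) - 438\right)^{2} = \left(\left(5 \left(-2\right) - 3\right) - 438\right)^{2} = \left(\left(-10 - 3\right) - 438\right)^{2} = \left(-13 - 438\right)^{2} = \left(-451\right)^{2} = 203401$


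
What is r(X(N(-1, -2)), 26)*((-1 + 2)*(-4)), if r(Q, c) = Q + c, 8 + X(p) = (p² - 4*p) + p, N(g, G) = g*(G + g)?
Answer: -72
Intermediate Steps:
X(p) = -8 + p² - 3*p (X(p) = -8 + ((p² - 4*p) + p) = -8 + (p² - 3*p) = -8 + p² - 3*p)
r(X(N(-1, -2)), 26)*((-1 + 2)*(-4)) = ((-8 + (-(-2 - 1))² - (-3)*(-2 - 1)) + 26)*((-1 + 2)*(-4)) = ((-8 + (-1*(-3))² - (-3)*(-3)) + 26)*(1*(-4)) = ((-8 + 3² - 3*3) + 26)*(-4) = ((-8 + 9 - 9) + 26)*(-4) = (-8 + 26)*(-4) = 18*(-4) = -72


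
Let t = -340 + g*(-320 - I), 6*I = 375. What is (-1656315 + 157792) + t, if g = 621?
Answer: -3472791/2 ≈ -1.7364e+6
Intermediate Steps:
I = 125/2 (I = (⅙)*375 = 125/2 ≈ 62.500)
t = -475745/2 (t = -340 + 621*(-320 - 1*125/2) = -340 + 621*(-320 - 125/2) = -340 + 621*(-765/2) = -340 - 475065/2 = -475745/2 ≈ -2.3787e+5)
(-1656315 + 157792) + t = (-1656315 + 157792) - 475745/2 = -1498523 - 475745/2 = -3472791/2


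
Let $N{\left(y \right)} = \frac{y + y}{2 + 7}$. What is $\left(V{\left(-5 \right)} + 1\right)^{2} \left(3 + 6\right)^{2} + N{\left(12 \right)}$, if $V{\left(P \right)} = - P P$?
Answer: $\frac{139976}{3} \approx 46659.0$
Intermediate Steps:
$V{\left(P \right)} = - P^{2}$
$N{\left(y \right)} = \frac{2 y}{9}$
$\left(V{\left(-5 \right)} + 1\right)^{2} \left(3 + 6\right)^{2} + N{\left(12 \right)} = \left(- \left(-5\right)^{2} + 1\right)^{2} \left(3 + 6\right)^{2} + \frac{2}{9} \cdot 12 = \left(\left(-1\right) 25 + 1\right)^{2} \cdot 9^{2} + \frac{8}{3} = \left(-25 + 1\right)^{2} \cdot 81 + \frac{8}{3} = \left(-24\right)^{2} \cdot 81 + \frac{8}{3} = 576 \cdot 81 + \frac{8}{3} = 46656 + \frac{8}{3} = \frac{139976}{3}$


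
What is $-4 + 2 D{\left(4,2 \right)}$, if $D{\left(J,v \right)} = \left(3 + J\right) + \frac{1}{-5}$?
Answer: $\frac{48}{5} \approx 9.6$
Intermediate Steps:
$D{\left(J,v \right)} = \frac{14}{5} + J$ ($D{\left(J,v \right)} = \left(3 + J\right) - \frac{1}{5} = \frac{14}{5} + J$)
$-4 + 2 D{\left(4,2 \right)} = -4 + 2 \left(\frac{14}{5} + 4\right) = -4 + 2 \cdot \frac{34}{5} = -4 + \frac{68}{5} = \frac{48}{5}$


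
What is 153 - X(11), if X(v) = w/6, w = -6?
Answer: 154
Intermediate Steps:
X(v) = -1 (X(v) = -6/6 = -6*1/6 = -1)
153 - X(11) = 153 - 1*(-1) = 153 + 1 = 154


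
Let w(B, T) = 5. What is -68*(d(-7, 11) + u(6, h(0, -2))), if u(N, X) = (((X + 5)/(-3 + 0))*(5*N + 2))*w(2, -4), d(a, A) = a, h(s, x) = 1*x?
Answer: 11356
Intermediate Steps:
h(s, x) = x
u(N, X) = 5*(2 + 5*N)*(-5/3 - X/3) (u(N, X) = (((X + 5)/(-3 + 0))*(5*N + 2))*5 = (((5 + X)/(-3))*(2 + 5*N))*5 = (((5 + X)*(-⅓))*(2 + 5*N))*5 = ((-5/3 - X/3)*(2 + 5*N))*5 = ((2 + 5*N)*(-5/3 - X/3))*5 = 5*(2 + 5*N)*(-5/3 - X/3))
-68*(d(-7, 11) + u(6, h(0, -2))) = -68*(-7 + (-50/3 - 125/3*6 - 10/3*(-2) - 25/3*6*(-2))) = -68*(-7 + (-50/3 - 250 + 20/3 + 100)) = -68*(-7 - 160) = -68*(-167) = 11356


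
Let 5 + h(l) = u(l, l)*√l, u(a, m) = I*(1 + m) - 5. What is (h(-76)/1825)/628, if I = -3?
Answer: -1/229220 + 22*I*√19/57305 ≈ -4.3626e-6 + 0.0016734*I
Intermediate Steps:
u(a, m) = -8 - 3*m (u(a, m) = -3*(1 + m) - 5 = (-3 - 3*m) - 5 = -8 - 3*m)
h(l) = -5 + √l*(-8 - 3*l) (h(l) = -5 + (-8 - 3*l)*√l = -5 + √l*(-8 - 3*l))
(h(-76)/1825)/628 = ((-5 - √(-76)*(8 + 3*(-76)))/1825)/628 = ((-5 - 2*I*√19*(8 - 228))*(1/1825))*(1/628) = ((-5 - 1*2*I*√19*(-220))*(1/1825))*(1/628) = ((-5 + 440*I*√19)*(1/1825))*(1/628) = (-1/365 + 88*I*√19/365)*(1/628) = -1/229220 + 22*I*√19/57305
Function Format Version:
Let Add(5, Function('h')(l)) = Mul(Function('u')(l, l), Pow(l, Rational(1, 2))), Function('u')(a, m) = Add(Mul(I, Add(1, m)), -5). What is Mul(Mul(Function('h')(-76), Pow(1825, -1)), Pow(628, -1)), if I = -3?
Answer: Add(Rational(-1, 229220), Mul(Rational(22, 57305), I, Pow(19, Rational(1, 2)))) ≈ Add(-4.3626e-6, Mul(0.0016734, I))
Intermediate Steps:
Function('u')(a, m) = Add(-8, Mul(-3, m)) (Function('u')(a, m) = Add(Mul(-3, Add(1, m)), -5) = Add(Add(-3, Mul(-3, m)), -5) = Add(-8, Mul(-3, m)))
Function('h')(l) = Add(-5, Mul(Pow(l, Rational(1, 2)), Add(-8, Mul(-3, l)))) (Function('h')(l) = Add(-5, Mul(Add(-8, Mul(-3, l)), Pow(l, Rational(1, 2)))) = Add(-5, Mul(Pow(l, Rational(1, 2)), Add(-8, Mul(-3, l)))))
Mul(Mul(Function('h')(-76), Pow(1825, -1)), Pow(628, -1)) = Mul(Mul(Add(-5, Mul(-1, Pow(-76, Rational(1, 2)), Add(8, Mul(3, -76)))), Pow(1825, -1)), Pow(628, -1)) = Mul(Mul(Add(-5, Mul(-1, Mul(2, I, Pow(19, Rational(1, 2))), Add(8, -228))), Rational(1, 1825)), Rational(1, 628)) = Mul(Mul(Add(-5, Mul(-1, Mul(2, I, Pow(19, Rational(1, 2))), -220)), Rational(1, 1825)), Rational(1, 628)) = Mul(Mul(Add(-5, Mul(440, I, Pow(19, Rational(1, 2)))), Rational(1, 1825)), Rational(1, 628)) = Mul(Add(Rational(-1, 365), Mul(Rational(88, 365), I, Pow(19, Rational(1, 2)))), Rational(1, 628)) = Add(Rational(-1, 229220), Mul(Rational(22, 57305), I, Pow(19, Rational(1, 2))))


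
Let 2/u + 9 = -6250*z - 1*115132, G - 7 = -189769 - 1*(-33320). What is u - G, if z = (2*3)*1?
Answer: 23879463320/152641 ≈ 1.5644e+5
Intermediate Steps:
z = 6 (z = 6*1 = 6)
G = -156442 (G = 7 + (-189769 - 1*(-33320)) = 7 + (-189769 + 33320) = 7 - 156449 = -156442)
u = -2/152641 (u = 2/(-9 + (-6250*6 - 1*115132)) = 2/(-9 + (-37500 - 115132)) = 2/(-9 - 152632) = 2/(-152641) = 2*(-1/152641) = -2/152641 ≈ -1.3103e-5)
u - G = -2/152641 - 1*(-156442) = -2/152641 + 156442 = 23879463320/152641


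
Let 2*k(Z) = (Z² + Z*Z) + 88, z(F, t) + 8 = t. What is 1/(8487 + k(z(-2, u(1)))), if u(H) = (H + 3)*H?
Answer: 1/8547 ≈ 0.00011700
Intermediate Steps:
u(H) = H*(3 + H) (u(H) = (3 + H)*H = H*(3 + H))
z(F, t) = -8 + t
k(Z) = 44 + Z² (k(Z) = ((Z² + Z*Z) + 88)/2 = ((Z² + Z²) + 88)/2 = (2*Z² + 88)/2 = (88 + 2*Z²)/2 = 44 + Z²)
1/(8487 + k(z(-2, u(1)))) = 1/(8487 + (44 + (-8 + 1*(3 + 1))²)) = 1/(8487 + (44 + (-8 + 1*4)²)) = 1/(8487 + (44 + (-8 + 4)²)) = 1/(8487 + (44 + (-4)²)) = 1/(8487 + (44 + 16)) = 1/(8487 + 60) = 1/8547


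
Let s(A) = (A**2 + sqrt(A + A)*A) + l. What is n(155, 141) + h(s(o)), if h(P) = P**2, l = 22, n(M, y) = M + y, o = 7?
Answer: 6023 + 994*sqrt(14) ≈ 9742.2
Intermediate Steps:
s(A) = 22 + A**2 + sqrt(2)*A**(3/2) (s(A) = (A**2 + sqrt(A + A)*A) + 22 = (A**2 + sqrt(2*A)*A) + 22 = (A**2 + (sqrt(2)*sqrt(A))*A) + 22 = (A**2 + sqrt(2)*A**(3/2)) + 22 = 22 + A**2 + sqrt(2)*A**(3/2))
n(155, 141) + h(s(o)) = (155 + 141) + (22 + 7**2 + sqrt(2)*7**(3/2))**2 = 296 + (22 + 49 + sqrt(2)*(7*sqrt(7)))**2 = 296 + (22 + 49 + 7*sqrt(14))**2 = 296 + (71 + 7*sqrt(14))**2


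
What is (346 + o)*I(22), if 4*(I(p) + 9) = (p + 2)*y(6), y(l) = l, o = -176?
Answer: 4590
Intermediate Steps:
I(p) = -6 + 3*p/2 (I(p) = -9 + ((p + 2)*6)/4 = -9 + ((2 + p)*6)/4 = -9 + (12 + 6*p)/4 = -9 + (3 + 3*p/2) = -6 + 3*p/2)
(346 + o)*I(22) = (346 - 176)*(-6 + (3/2)*22) = 170*(-6 + 33) = 170*27 = 4590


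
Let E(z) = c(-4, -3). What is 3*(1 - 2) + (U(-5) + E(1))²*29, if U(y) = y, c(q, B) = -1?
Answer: 1041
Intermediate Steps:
E(z) = -1
3*(1 - 2) + (U(-5) + E(1))²*29 = 3*(1 - 2) + (-5 - 1)²*29 = 3*(-1) + (-6)²*29 = -3 + 36*29 = -3 + 1044 = 1041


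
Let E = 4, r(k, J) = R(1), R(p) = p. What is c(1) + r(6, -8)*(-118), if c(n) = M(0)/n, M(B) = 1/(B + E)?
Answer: -471/4 ≈ -117.75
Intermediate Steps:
r(k, J) = 1
M(B) = 1/(4 + B) (M(B) = 1/(B + 4) = 1/(4 + B))
c(n) = 1/(4*n) (c(n) = 1/((4 + 0)*n) = 1/(4*n))
c(1) + r(6, -8)*(-118) = (¼)/1 + 1*(-118) = (¼)*1 - 118 = ¼ - 118 = -471/4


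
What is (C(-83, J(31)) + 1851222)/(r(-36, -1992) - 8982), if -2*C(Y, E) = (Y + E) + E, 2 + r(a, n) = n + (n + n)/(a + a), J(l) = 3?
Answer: -11107563/65524 ≈ -169.52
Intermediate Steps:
r(a, n) = -2 + n + n/a (r(a, n) = -2 + (n + (n + n)/(a + a)) = -2 + (n + (2*n)/((2*a))) = -2 + (n + (2*n)*(1/(2*a))) = -2 + (n + n/a) = -2 + n + n/a)
C(Y, E) = -E - Y/2 (C(Y, E) = -((Y + E) + E)/2 = -((E + Y) + E)/2 = -(Y + 2*E)/2 = -E - Y/2)
(C(-83, J(31)) + 1851222)/(r(-36, -1992) - 8982) = ((-1*3 - ½*(-83)) + 1851222)/((-2 - 1992 - 1992/(-36)) - 8982) = ((-3 + 83/2) + 1851222)/((-2 - 1992 - 1992*(-1/36)) - 8982) = (77/2 + 1851222)/((-2 - 1992 + 166/3) - 8982) = 3702521/(2*(-5816/3 - 8982)) = 3702521/(2*(-32762/3)) = (3702521/2)*(-3/32762) = -11107563/65524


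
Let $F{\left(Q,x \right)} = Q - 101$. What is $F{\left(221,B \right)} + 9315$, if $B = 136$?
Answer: $9435$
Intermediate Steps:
$F{\left(Q,x \right)} = -101 + Q$
$F{\left(221,B \right)} + 9315 = \left(-101 + 221\right) + 9315 = 120 + 9315 = 9435$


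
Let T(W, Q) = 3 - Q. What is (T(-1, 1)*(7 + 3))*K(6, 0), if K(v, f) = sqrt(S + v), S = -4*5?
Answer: 20*I*sqrt(14) ≈ 74.833*I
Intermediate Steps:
S = -20
K(v, f) = sqrt(-20 + v)
(T(-1, 1)*(7 + 3))*K(6, 0) = ((3 - 1*1)*(7 + 3))*sqrt(-20 + 6) = ((3 - 1)*10)*sqrt(-14) = (2*10)*(I*sqrt(14)) = 20*(I*sqrt(14)) = 20*I*sqrt(14)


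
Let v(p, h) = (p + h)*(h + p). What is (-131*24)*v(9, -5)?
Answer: -50304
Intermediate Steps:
v(p, h) = (h + p)² (v(p, h) = (h + p)*(h + p) = (h + p)²)
(-131*24)*v(9, -5) = (-131*24)*(-5 + 9)² = -3144*4² = -3144*16 = -50304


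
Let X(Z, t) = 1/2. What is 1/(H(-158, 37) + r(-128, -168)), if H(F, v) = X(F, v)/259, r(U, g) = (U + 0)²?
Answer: 518/8486913 ≈ 6.1035e-5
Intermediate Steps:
r(U, g) = U²
X(Z, t) = ½
H(F, v) = 1/518 (H(F, v) = (½)/259 = (½)*(1/259) = 1/518)
1/(H(-158, 37) + r(-128, -168)) = 1/(1/518 + (-128)²) = 1/(1/518 + 16384) = 1/(8486913/518) = 518/8486913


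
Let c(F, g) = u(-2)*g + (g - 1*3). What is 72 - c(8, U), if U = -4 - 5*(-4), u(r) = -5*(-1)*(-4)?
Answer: 379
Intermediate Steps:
u(r) = -20 (u(r) = 5*(-4) = -20)
U = 16 (U = -4 + 20 = 16)
c(F, g) = -3 - 19*g (c(F, g) = -20*g + (g - 1*3) = -20*g + (g - 3) = -20*g + (-3 + g) = -3 - 19*g)
72 - c(8, U) = 72 - (-3 - 19*16) = 72 - (-3 - 304) = 72 - 1*(-307) = 72 + 307 = 379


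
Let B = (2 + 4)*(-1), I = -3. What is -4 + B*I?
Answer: 14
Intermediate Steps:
B = -6 (B = 6*(-1) = -6)
-4 + B*I = -4 - 6*(-3) = -4 + 18 = 14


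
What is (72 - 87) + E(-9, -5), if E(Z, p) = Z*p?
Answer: 30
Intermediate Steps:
(72 - 87) + E(-9, -5) = (72 - 87) - 9*(-5) = -15 + 45 = 30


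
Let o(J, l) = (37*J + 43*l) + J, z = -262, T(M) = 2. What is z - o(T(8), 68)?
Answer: -3262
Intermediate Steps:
o(J, l) = 38*J + 43*l
z - o(T(8), 68) = -262 - (38*2 + 43*68) = -262 - (76 + 2924) = -262 - 1*3000 = -262 - 3000 = -3262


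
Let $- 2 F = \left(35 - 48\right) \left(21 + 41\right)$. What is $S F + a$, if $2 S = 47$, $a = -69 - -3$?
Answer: $\frac{18809}{2} \approx 9404.5$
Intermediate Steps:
$a = -66$ ($a = -69 + 3 = -66$)
$S = \frac{47}{2}$ ($S = \frac{1}{2} \cdot 47 = \frac{47}{2} \approx 23.5$)
$F = 403$ ($F = - \frac{\left(35 - 48\right) \left(21 + 41\right)}{2} = - \frac{\left(-13\right) 62}{2} = \left(- \frac{1}{2}\right) \left(-806\right) = 403$)
$S F + a = \frac{47}{2} \cdot 403 - 66 = \frac{18941}{2} - 66 = \frac{18809}{2}$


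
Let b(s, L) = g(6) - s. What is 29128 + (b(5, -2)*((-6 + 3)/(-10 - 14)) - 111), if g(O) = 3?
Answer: 116067/4 ≈ 29017.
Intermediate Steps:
b(s, L) = 3 - s
29128 + (b(5, -2)*((-6 + 3)/(-10 - 14)) - 111) = 29128 + ((3 - 1*5)*((-6 + 3)/(-10 - 14)) - 111) = 29128 + ((3 - 5)*(-3/(-24)) - 111) = 29128 + (-(-6)*(-1)/24 - 111) = 29128 + (-2*⅛ - 111) = 29128 + (-¼ - 111) = 29128 - 445/4 = 116067/4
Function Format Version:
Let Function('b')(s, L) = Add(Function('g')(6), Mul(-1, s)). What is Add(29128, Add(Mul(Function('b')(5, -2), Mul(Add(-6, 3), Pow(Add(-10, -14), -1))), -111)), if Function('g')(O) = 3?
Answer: Rational(116067, 4) ≈ 29017.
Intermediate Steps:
Function('b')(s, L) = Add(3, Mul(-1, s))
Add(29128, Add(Mul(Function('b')(5, -2), Mul(Add(-6, 3), Pow(Add(-10, -14), -1))), -111)) = Add(29128, Add(Mul(Add(3, Mul(-1, 5)), Mul(Add(-6, 3), Pow(Add(-10, -14), -1))), -111)) = Add(29128, Add(Mul(Add(3, -5), Mul(-3, Pow(-24, -1))), -111)) = Add(29128, Add(Mul(-2, Mul(-3, Rational(-1, 24))), -111)) = Add(29128, Add(Mul(-2, Rational(1, 8)), -111)) = Add(29128, Add(Rational(-1, 4), -111)) = Add(29128, Rational(-445, 4)) = Rational(116067, 4)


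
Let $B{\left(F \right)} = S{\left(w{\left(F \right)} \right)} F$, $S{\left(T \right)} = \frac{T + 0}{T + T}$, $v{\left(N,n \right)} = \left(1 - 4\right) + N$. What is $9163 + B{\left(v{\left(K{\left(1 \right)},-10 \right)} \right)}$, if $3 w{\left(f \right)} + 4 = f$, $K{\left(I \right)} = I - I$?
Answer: $\frac{18323}{2} \approx 9161.5$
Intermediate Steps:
$K{\left(I \right)} = 0$
$w{\left(f \right)} = - \frac{4}{3} + \frac{f}{3}$
$v{\left(N,n \right)} = -3 + N$
$S{\left(T \right)} = \frac{1}{2}$ ($S{\left(T \right)} = \frac{T}{2 T} = T \frac{1}{2 T} = \frac{1}{2}$)
$B{\left(F \right)} = \frac{F}{2}$
$9163 + B{\left(v{\left(K{\left(1 \right)},-10 \right)} \right)} = 9163 + \frac{-3 + 0}{2} = 9163 + \frac{1}{2} \left(-3\right) = 9163 - \frac{3}{2} = \frac{18323}{2}$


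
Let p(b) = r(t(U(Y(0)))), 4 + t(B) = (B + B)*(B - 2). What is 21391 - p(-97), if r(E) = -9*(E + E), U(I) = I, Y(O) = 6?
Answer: 22183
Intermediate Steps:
t(B) = -4 + 2*B*(-2 + B) (t(B) = -4 + (B + B)*(B - 2) = -4 + (2*B)*(-2 + B) = -4 + 2*B*(-2 + B))
r(E) = -18*E
p(b) = -792 (p(b) = -18*(-4 - 4*6 + 2*6²) = -18*(-4 - 24 + 2*36) = -18*(-4 - 24 + 72) = -18*44 = -792)
21391 - p(-97) = 21391 - 1*(-792) = 21391 + 792 = 22183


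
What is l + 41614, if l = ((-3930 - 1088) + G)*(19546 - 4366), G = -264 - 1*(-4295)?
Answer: -14941046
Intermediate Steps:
G = 4031 (G = -264 + 4295 = 4031)
l = -14982660 (l = ((-3930 - 1088) + 4031)*(19546 - 4366) = (-5018 + 4031)*15180 = -987*15180 = -14982660)
l + 41614 = -14982660 + 41614 = -14941046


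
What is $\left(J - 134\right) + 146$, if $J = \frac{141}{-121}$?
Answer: $\frac{1311}{121} \approx 10.835$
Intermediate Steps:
$J = - \frac{141}{121}$ ($J = 141 \left(- \frac{1}{121}\right) = - \frac{141}{121} \approx -1.1653$)
$\left(J - 134\right) + 146 = \left(- \frac{141}{121} - 134\right) + 146 = - \frac{16355}{121} + 146 = \frac{1311}{121}$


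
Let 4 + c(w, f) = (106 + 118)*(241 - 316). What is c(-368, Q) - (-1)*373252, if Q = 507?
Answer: 356448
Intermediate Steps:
c(w, f) = -16804 (c(w, f) = -4 + (106 + 118)*(241 - 316) = -4 + 224*(-75) = -4 - 16800 = -16804)
c(-368, Q) - (-1)*373252 = -16804 - (-1)*373252 = -16804 - 1*(-373252) = -16804 + 373252 = 356448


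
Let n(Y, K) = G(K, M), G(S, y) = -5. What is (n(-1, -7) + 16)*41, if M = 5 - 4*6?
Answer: 451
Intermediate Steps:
M = -19 (M = 5 - 24 = -19)
n(Y, K) = -5
(n(-1, -7) + 16)*41 = (-5 + 16)*41 = 11*41 = 451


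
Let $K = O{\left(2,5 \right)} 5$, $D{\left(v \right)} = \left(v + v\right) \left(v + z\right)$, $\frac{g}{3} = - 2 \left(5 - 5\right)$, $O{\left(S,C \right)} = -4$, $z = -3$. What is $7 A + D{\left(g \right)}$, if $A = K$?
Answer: $-140$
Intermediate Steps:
$g = 0$ ($g = 3 \left(- 2 \left(5 - 5\right)\right) = 3 \left(\left(-2\right) 0\right) = 3 \cdot 0 = 0$)
$D{\left(v \right)} = 2 v \left(-3 + v\right)$ ($D{\left(v \right)} = \left(v + v\right) \left(v - 3\right) = 2 v \left(-3 + v\right)$)
$K = -20$ ($K = \left(-4\right) 5 = -20$)
$A = -20$
$7 A + D{\left(g \right)} = 7 \left(-20\right) + 2 \cdot 0 \left(-3 + 0\right) = -140 + 2 \cdot 0 \left(-3\right) = -140 + 0 = -140$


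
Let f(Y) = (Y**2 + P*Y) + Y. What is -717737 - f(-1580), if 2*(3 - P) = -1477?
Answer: -2040987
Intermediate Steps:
P = 1483/2 (P = 3 - 1/2*(-1477) = 3 + 1477/2 = 1483/2 ≈ 741.50)
f(Y) = Y**2 + 1485*Y/2 (f(Y) = (Y**2 + 1483*Y/2) + Y = Y**2 + 1485*Y/2)
-717737 - f(-1580) = -717737 - (-1580)*(1485 + 2*(-1580))/2 = -717737 - (-1580)*(1485 - 3160)/2 = -717737 - (-1580)*(-1675)/2 = -717737 - 1*1323250 = -717737 - 1323250 = -2040987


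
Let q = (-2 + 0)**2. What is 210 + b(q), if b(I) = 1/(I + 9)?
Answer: 2731/13 ≈ 210.08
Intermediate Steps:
q = 4 (q = (-2)**2 = 4)
b(I) = 1/(9 + I)
210 + b(q) = 210 + 1/(9 + 4) = 210 + 1/13 = 2731/13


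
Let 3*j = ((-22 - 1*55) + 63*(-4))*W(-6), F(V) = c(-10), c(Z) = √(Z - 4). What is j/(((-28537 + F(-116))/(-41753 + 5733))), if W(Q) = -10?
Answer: 3381800014600/2443081149 + 118505800*I*√14/2443081149 ≈ 1384.2 + 0.1815*I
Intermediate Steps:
c(Z) = √(-4 + Z)
F(V) = I*√14 (F(V) = √(-4 - 10) = √(-14) = I*√14)
j = 3290/3 (j = (((-22 - 1*55) + 63*(-4))*(-10))/3 = (((-22 - 55) - 252)*(-10))/3 = ((-77 - 252)*(-10))/3 = (-329*(-10))/3 = (⅓)*3290 = 3290/3 ≈ 1096.7)
j/(((-28537 + F(-116))/(-41753 + 5733))) = 3290/(3*(((-28537 + I*√14)/(-41753 + 5733)))) = 3290/(3*(((-28537 + I*√14)/(-36020)))) = 3290/(3*(((-28537 + I*√14)*(-1/36020)))) = 3290/(3*(28537/36020 - I*√14/36020))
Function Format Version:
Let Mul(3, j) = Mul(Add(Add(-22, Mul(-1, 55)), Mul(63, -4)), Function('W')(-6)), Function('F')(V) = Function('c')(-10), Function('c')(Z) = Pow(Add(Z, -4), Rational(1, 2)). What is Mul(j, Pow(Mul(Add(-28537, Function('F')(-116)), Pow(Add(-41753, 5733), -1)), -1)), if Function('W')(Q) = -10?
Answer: Add(Rational(3381800014600, 2443081149), Mul(Rational(118505800, 2443081149), I, Pow(14, Rational(1, 2)))) ≈ Add(1384.2, Mul(0.18150, I))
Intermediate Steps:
Function('c')(Z) = Pow(Add(-4, Z), Rational(1, 2))
Function('F')(V) = Mul(I, Pow(14, Rational(1, 2))) (Function('F')(V) = Pow(Add(-4, -10), Rational(1, 2)) = Pow(-14, Rational(1, 2)) = Mul(I, Pow(14, Rational(1, 2))))
j = Rational(3290, 3) (j = Mul(Rational(1, 3), Mul(Add(Add(-22, Mul(-1, 55)), Mul(63, -4)), -10)) = Mul(Rational(1, 3), Mul(Add(Add(-22, -55), -252), -10)) = Mul(Rational(1, 3), Mul(Add(-77, -252), -10)) = Mul(Rational(1, 3), Mul(-329, -10)) = Mul(Rational(1, 3), 3290) = Rational(3290, 3) ≈ 1096.7)
Mul(j, Pow(Mul(Add(-28537, Function('F')(-116)), Pow(Add(-41753, 5733), -1)), -1)) = Mul(Rational(3290, 3), Pow(Mul(Add(-28537, Mul(I, Pow(14, Rational(1, 2)))), Pow(Add(-41753, 5733), -1)), -1)) = Mul(Rational(3290, 3), Pow(Mul(Add(-28537, Mul(I, Pow(14, Rational(1, 2)))), Pow(-36020, -1)), -1)) = Mul(Rational(3290, 3), Pow(Mul(Add(-28537, Mul(I, Pow(14, Rational(1, 2)))), Rational(-1, 36020)), -1)) = Mul(Rational(3290, 3), Pow(Add(Rational(28537, 36020), Mul(Rational(-1, 36020), I, Pow(14, Rational(1, 2)))), -1))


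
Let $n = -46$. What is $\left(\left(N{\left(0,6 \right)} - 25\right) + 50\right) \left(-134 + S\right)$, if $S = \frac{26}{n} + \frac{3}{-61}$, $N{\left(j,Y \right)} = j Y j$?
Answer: $- \frac{4721600}{1403} \approx -3365.4$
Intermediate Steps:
$N{\left(j,Y \right)} = Y j^{2}$ ($N{\left(j,Y \right)} = Y j j = Y j^{2}$)
$S = - \frac{862}{1403}$ ($S = \frac{26}{-46} + \frac{3}{-61} = 26 \left(- \frac{1}{46}\right) + 3 \left(- \frac{1}{61}\right) = - \frac{13}{23} - \frac{3}{61} = - \frac{862}{1403} \approx -0.6144$)
$\left(\left(N{\left(0,6 \right)} - 25\right) + 50\right) \left(-134 + S\right) = \left(\left(6 \cdot 0^{2} - 25\right) + 50\right) \left(-134 - \frac{862}{1403}\right) = \left(\left(6 \cdot 0 - 25\right) + 50\right) \left(- \frac{188864}{1403}\right) = \left(\left(0 - 25\right) + 50\right) \left(- \frac{188864}{1403}\right) = \left(-25 + 50\right) \left(- \frac{188864}{1403}\right) = 25 \left(- \frac{188864}{1403}\right) = - \frac{4721600}{1403}$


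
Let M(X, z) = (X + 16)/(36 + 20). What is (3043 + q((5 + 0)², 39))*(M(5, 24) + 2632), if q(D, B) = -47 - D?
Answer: 62566289/8 ≈ 7.8208e+6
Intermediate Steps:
M(X, z) = 2/7 + X/56 (M(X, z) = (16 + X)/56 = (16 + X)*(1/56) = 2/7 + X/56)
(3043 + q((5 + 0)², 39))*(M(5, 24) + 2632) = (3043 + (-47 - (5 + 0)²))*((2/7 + (1/56)*5) + 2632) = (3043 + (-47 - 1*5²))*((2/7 + 5/56) + 2632) = (3043 + (-47 - 1*25))*(3/8 + 2632) = (3043 + (-47 - 25))*(21059/8) = (3043 - 72)*(21059/8) = 2971*(21059/8) = 62566289/8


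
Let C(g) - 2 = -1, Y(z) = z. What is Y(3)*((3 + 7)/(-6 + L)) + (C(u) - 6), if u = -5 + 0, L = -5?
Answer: -85/11 ≈ -7.7273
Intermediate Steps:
u = -5
C(g) = 1 (C(g) = 2 - 1 = 1)
Y(3)*((3 + 7)/(-6 + L)) + (C(u) - 6) = 3*((3 + 7)/(-6 - 5)) + (1 - 6) = 3*(10/(-11)) - 5 = 3*(10*(-1/11)) - 5 = 3*(-10/11) - 5 = -30/11 - 5 = -85/11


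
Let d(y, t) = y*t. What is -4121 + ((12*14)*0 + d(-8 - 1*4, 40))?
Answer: -4601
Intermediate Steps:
d(y, t) = t*y
-4121 + ((12*14)*0 + d(-8 - 1*4, 40)) = -4121 + ((12*14)*0 + 40*(-8 - 1*4)) = -4121 + (168*0 + 40*(-8 - 4)) = -4121 + (0 + 40*(-12)) = -4121 + (0 - 480) = -4121 - 480 = -4601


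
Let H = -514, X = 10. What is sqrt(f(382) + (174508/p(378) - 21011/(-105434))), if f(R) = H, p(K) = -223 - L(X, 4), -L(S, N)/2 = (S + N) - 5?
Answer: I*sqrt(637706131381864090)/21613970 ≈ 36.947*I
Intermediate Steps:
L(S, N) = 10 - 2*N - 2*S (L(S, N) = -2*((S + N) - 5) = -2*((N + S) - 5) = -2*(-5 + N + S) = 10 - 2*N - 2*S)
p(K) = -205 (p(K) = -223 - (10 - 2*4 - 2*10) = -223 - (10 - 8 - 20) = -223 - 1*(-18) = -223 + 18 = -205)
f(R) = -514
sqrt(f(382) + (174508/p(378) - 21011/(-105434))) = sqrt(-514 + (174508/(-205) - 21011/(-105434))) = sqrt(-514 + (174508*(-1/205) - 21011*(-1/105434))) = sqrt(-514 + (-174508/205 + 21011/105434)) = sqrt(-514 - 18394769217/21613970) = sqrt(-29504349797/21613970) = I*sqrt(637706131381864090)/21613970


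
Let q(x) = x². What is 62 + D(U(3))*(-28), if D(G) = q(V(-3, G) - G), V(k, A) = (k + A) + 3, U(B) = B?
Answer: 62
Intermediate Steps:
V(k, A) = 3 + A + k (V(k, A) = (A + k) + 3 = 3 + A + k)
D(G) = 0 (D(G) = ((3 + G - 3) - G)² = (G - G)² = 0² = 0)
62 + D(U(3))*(-28) = 62 + 0*(-28) = 62 + 0 = 62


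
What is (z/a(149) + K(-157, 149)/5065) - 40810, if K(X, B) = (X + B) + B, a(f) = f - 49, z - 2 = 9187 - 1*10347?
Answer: -2067611617/50650 ≈ -40822.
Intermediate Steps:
z = -1158 (z = 2 + (9187 - 1*10347) = 2 + (9187 - 10347) = 2 - 1160 = -1158)
a(f) = -49 + f
K(X, B) = X + 2*B (K(X, B) = (B + X) + B = X + 2*B)
(z/a(149) + K(-157, 149)/5065) - 40810 = (-1158/(-49 + 149) + (-157 + 2*149)/5065) - 40810 = (-1158/100 + (-157 + 298)*(1/5065)) - 40810 = (-1158*1/100 + 141*(1/5065)) - 40810 = (-579/50 + 141/5065) - 40810 = -585117/50650 - 40810 = -2067611617/50650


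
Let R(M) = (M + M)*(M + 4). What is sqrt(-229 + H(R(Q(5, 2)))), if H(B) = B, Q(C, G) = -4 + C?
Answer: I*sqrt(219) ≈ 14.799*I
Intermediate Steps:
R(M) = 2*M*(4 + M) (R(M) = (2*M)*(4 + M) = 2*M*(4 + M))
sqrt(-229 + H(R(Q(5, 2)))) = sqrt(-229 + 2*(-4 + 5)*(4 + (-4 + 5))) = sqrt(-229 + 2*1*(4 + 1)) = sqrt(-229 + 2*1*5) = sqrt(-229 + 10) = sqrt(-219) = I*sqrt(219)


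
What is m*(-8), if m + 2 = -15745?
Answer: 125976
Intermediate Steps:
m = -15747 (m = -2 - 15745 = -15747)
m*(-8) = -15747*(-8) = 125976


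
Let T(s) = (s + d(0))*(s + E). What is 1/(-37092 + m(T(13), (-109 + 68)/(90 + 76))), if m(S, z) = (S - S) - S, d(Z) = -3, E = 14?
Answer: -1/37362 ≈ -2.6765e-5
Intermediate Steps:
T(s) = (-3 + s)*(14 + s) (T(s) = (s - 3)*(s + 14) = (-3 + s)*(14 + s))
m(S, z) = -S (m(S, z) = 0 - S = -S)
1/(-37092 + m(T(13), (-109 + 68)/(90 + 76))) = 1/(-37092 - (-42 + 13² + 11*13)) = 1/(-37092 - (-42 + 169 + 143)) = 1/(-37092 - 1*270) = 1/(-37092 - 270) = 1/(-37362) = -1/37362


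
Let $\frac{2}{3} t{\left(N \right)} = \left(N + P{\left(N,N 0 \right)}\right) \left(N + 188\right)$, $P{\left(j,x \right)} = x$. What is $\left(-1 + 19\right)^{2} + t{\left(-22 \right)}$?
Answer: $-5154$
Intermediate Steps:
$t{\left(N \right)} = \frac{3 N \left(188 + N\right)}{2}$ ($t{\left(N \right)} = \frac{3 \left(N + N 0\right) \left(N + 188\right)}{2} = \frac{3 \left(N + 0\right) \left(188 + N\right)}{2} = \frac{3 N \left(188 + N\right)}{2}$)
$\left(-1 + 19\right)^{2} + t{\left(-22 \right)} = \left(-1 + 19\right)^{2} + \frac{3}{2} \left(-22\right) \left(188 - 22\right) = 18^{2} + \frac{3}{2} \left(-22\right) 166 = 324 - 5478 = -5154$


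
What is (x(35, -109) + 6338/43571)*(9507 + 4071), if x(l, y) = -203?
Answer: -120010171350/43571 ≈ -2.7544e+6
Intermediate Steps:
(x(35, -109) + 6338/43571)*(9507 + 4071) = (-203 + 6338/43571)*(9507 + 4071) = (-203 + 6338*(1/43571))*13578 = (-203 + 6338/43571)*13578 = -8838575/43571*13578 = -120010171350/43571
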